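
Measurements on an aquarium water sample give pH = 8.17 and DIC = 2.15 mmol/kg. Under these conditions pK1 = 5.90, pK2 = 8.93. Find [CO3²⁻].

[CO3²⁻] = 0.317 mmol/kg

α₂ = 1 / (1 + [H⁺]/K2 + [H⁺]²/(K1K2)) = 1 / (1 + 10^+0.76 + 10^-1.51)
   = 1 / (1 + 5.7544 + 0.030903) = 1/6.7853 = 0.1474
[CO3²⁻] = α₂ × DIC = 0.1474 × 2.15 = 0.317 mmol/kg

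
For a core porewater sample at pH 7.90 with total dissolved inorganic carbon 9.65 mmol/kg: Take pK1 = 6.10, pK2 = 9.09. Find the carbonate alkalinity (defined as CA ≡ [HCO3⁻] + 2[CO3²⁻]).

CA = 10.1 mmol/kg

CA = [HCO3⁻] + 2[CO3²⁻] = (α₁ + 2α₂)·DIC
At pH 7.90: [H⁺]/K1 = 10^-1.80 = 0.015849, K2/[H⁺] = 10^-1.19 = 0.064565
α₁ = 1/(1 + 0.015849 + 0.064565) = 1/1.0804 = 0.9256; α₂ = α₁·K2/[H⁺] = 0.05976
α₁ + 2α₂ = 1.0451
CA = 1.0451 × 9.65 = 10.1 mmol/kg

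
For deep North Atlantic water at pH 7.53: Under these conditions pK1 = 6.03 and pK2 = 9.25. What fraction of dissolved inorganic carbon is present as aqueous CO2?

α₀ = 1 / (1 + K1/[H⁺] + K1K2/[H⁺]²) = 1 / (1 + 10^+1.50 + 10^-0.22)
   = 1 / (1 + 31.623 + 0.60256) = 1/33.225 = 0.03010

α₀ = 0.0301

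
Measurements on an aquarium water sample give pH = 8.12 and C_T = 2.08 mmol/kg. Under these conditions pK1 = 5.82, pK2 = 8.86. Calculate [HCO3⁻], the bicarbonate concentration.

α₁ = 1 / (1 + [H⁺]/K1 + K2/[H⁺]) = 1 / (1 + 10^-2.30 + 10^-0.74)
   = 1 / (1 + 0.0050119 + 0.18197) = 1/1.1870 = 0.8425
[HCO3⁻] = α₁ × DIC = 0.8425 × 2.08 = 1.75 mmol/kg

[HCO3⁻] = 1.75 mmol/kg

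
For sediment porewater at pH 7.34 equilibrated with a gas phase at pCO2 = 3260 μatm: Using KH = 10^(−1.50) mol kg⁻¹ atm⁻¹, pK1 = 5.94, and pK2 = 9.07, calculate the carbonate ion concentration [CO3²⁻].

[CO3²⁻] = 0.0482 mmol/kg

[CO2*] = KH · pCO2 = 10^(−1.50) × 3260×10^-6 = 1.031×10^-4 mol/kg
α₀ = 1/(1 + K1/[H⁺] + K1K2/[H⁺]²) = 1/(1 + 10^+1.40 + 10^-0.33) = 0.03761
DIC = [CO2*]/α₀ = 1.031×10^-4 / 0.03761 = 2.741 mmol/kg
[CO3²⁻] = α₂·DIC; α₂ = 0.01759, so [CO3²⁻] = 0.01759 × 2.741 = 0.0482 mmol/kg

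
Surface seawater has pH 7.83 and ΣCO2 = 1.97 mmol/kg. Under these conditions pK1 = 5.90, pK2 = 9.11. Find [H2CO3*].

α₀ = 1 / (1 + K1/[H⁺] + K1K2/[H⁺]²) = 1 / (1 + 10^+1.93 + 10^+0.65)
   = 1 / (1 + 85.114 + 4.4668) = 1/90.581 = 0.01104
[CO2*] = α₀ × DIC = 0.01104 × 1.97 = 0.0217 mmol/kg

[CO2*] = 0.0217 mmol/kg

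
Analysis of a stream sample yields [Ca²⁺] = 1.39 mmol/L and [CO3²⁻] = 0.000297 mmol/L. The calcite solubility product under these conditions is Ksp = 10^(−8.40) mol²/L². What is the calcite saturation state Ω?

Ω = 0.104

Ksp = 10^(−8.40) = 3.981×10^-9
Ω = [Ca²⁺][CO3²⁻]/Ksp = (1.39×10^-3)(0.000297×10^-3) / 3.981×10^-9 = 0.104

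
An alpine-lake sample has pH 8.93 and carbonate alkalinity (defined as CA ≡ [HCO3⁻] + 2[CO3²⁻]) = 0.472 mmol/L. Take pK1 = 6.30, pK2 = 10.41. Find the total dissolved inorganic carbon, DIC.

DIC = 0.458 mmol/L

CA = [HCO3⁻] + 2[CO3²⁻] = (α₁ + 2α₂)·DIC
At pH 8.93: [H⁺]/K1 = 10^-2.63 = 0.0023442, K2/[H⁺] = 10^-1.48 = 0.033113
α₁ = 1/(1 + 0.0023442 + 0.033113) = 1/1.0355 = 0.9658; α₂ = α₁·K2/[H⁺] = 0.03198
α₁ + 2α₂ = 1.0297
DIC = CA / (α₁ + 2α₂) = 0.472 / 1.0297 = 0.458 mmol/L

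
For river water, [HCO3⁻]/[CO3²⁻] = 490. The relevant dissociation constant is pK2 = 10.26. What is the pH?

pH = 7.57

From K2 = [H⁺][CO3²⁻]/[HCO3⁻]:  pH = pK2 − log₁₀([HCO3⁻]/[CO3²⁻])
log₁₀(490) = +2.690
pH = 10.26 − (+2.690) = 7.57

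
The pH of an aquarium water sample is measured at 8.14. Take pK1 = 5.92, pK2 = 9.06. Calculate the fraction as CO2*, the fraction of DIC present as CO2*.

α₀ = 1 / (1 + K1/[H⁺] + K1K2/[H⁺]²) = 1 / (1 + 10^+2.22 + 10^+1.30)
   = 1 / (1 + 165.96 + 19.953) = 1/186.91 = 0.005350

α₀ = 0.00535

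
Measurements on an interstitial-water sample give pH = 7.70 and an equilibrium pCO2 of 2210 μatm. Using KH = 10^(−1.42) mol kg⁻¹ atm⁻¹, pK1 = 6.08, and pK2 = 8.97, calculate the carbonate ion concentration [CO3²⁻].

[CO2*] = KH · pCO2 = 10^(−1.42) × 2210×10^-6 = 8.402×10^-5 mol/kg
α₀ = 1/(1 + K1/[H⁺] + K1K2/[H⁺]²) = 1/(1 + 10^+1.62 + 10^+0.35) = 0.02226
DIC = [CO2*]/α₀ = 8.402×10^-5 / 0.02226 = 3.775 mmol/kg
[CO3²⁻] = α₂·DIC; α₂ = 0.04983, so [CO3²⁻] = 0.04983 × 3.775 = 0.188 mmol/kg

[CO3²⁻] = 0.188 mmol/kg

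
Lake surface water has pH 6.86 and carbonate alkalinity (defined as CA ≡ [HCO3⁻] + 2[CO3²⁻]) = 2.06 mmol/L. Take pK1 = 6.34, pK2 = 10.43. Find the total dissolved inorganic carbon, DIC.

DIC = 2.68 mmol/L

CA = [HCO3⁻] + 2[CO3²⁻] = (α₁ + 2α₂)·DIC
At pH 6.86: [H⁺]/K1 = 10^-0.52 = 0.30200, K2/[H⁺] = 10^-3.57 = 0.00026915
α₁ = 1/(1 + 0.30200 + 0.00026915) = 1/1.3023 = 0.7679; α₂ = α₁·K2/[H⁺] = 0.0002067
α₁ + 2α₂ = 0.7683
DIC = CA / (α₁ + 2α₂) = 2.06 / 0.7683 = 2.68 mmol/L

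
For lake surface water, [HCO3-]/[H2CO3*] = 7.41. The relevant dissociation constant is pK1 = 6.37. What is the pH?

pH = 7.24

From K1 = [H⁺][HCO3-]/[H2CO3*]:  pH = pK1 + log₁₀([HCO3-]/[H2CO3*])
log₁₀(7.41) = +0.870
pH = 6.37 + (+0.870) = 7.24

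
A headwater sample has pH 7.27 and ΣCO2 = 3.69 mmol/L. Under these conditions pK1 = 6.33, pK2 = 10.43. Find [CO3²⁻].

[CO3²⁻] = 2.29 μmol/L

α₂ = 1 / (1 + [H⁺]/K2 + [H⁺]²/(K1K2)) = 1 / (1 + 10^+3.16 + 10^+2.22)
   = 1 / (1 + 1445.4 + 165.96) = 1/1612.4 = 0.0006202
[CO3²⁻] = α₂ × DIC = 0.0006202 × 3.69 = 0.00229 mmol/L = 2.29 μmol/L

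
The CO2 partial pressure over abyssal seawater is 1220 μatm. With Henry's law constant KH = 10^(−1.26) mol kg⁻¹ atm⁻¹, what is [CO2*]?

[CO2*] = 67.0 μmol/kg

KH = 10^(−1.26) = 5.495×10^-2 mol kg⁻¹ atm⁻¹
[CO2*] = KH · pCO2 = 5.495×10^-2 × 1220×10^-6 atm = 6.70×10^-5 mol/kg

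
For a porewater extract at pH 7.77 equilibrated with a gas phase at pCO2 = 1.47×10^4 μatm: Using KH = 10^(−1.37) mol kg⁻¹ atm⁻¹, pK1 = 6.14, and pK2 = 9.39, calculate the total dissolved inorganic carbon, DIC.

DIC = 28.0 mmol/kg

[CO2*] = KH · pCO2 = 10^(−1.37) × 1.47×10^4×10^-6 = 6.271×10^-4 mol/kg
α₀ = 1/(1 + K1/[H⁺] + K1K2/[H⁺]²) = 1/(1 + 10^+1.63 + 10^+0.01) = 0.02238
DIC = [CO2*]/α₀ = 6.271×10^-4 / 0.02238 = 28.0 mmol/kg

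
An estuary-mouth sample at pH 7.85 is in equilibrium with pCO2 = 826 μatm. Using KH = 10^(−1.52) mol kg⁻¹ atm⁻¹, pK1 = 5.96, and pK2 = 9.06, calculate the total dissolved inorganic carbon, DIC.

DIC = 2.08 mmol/kg

[CO2*] = KH · pCO2 = 10^(−1.52) × 826×10^-6 = 2.494×10^-5 mol/kg
α₀ = 1/(1 + K1/[H⁺] + K1K2/[H⁺]²) = 1/(1 + 10^+1.89 + 10^+0.68) = 0.01199
DIC = [CO2*]/α₀ = 2.494×10^-5 / 0.01199 = 2.08 mmol/kg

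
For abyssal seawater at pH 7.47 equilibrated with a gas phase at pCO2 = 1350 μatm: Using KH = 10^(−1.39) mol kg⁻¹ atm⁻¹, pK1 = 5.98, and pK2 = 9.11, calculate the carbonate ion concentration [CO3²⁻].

[CO2*] = KH · pCO2 = 10^(−1.39) × 1350×10^-6 = 5.500×10^-5 mol/kg
α₀ = 1/(1 + K1/[H⁺] + K1K2/[H⁺]²) = 1/(1 + 10^+1.49 + 10^-0.15) = 0.03066
DIC = [CO2*]/α₀ = 5.500×10^-5 / 0.03066 = 1.793 mmol/kg
[CO3²⁻] = α₂·DIC; α₂ = 0.02171, so [CO3²⁻] = 0.02171 × 1.793 = 0.0389 mmol/kg

[CO3²⁻] = 0.0389 mmol/kg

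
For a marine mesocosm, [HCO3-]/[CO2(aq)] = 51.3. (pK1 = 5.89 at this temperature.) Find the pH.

From K1 = [H⁺][HCO3-]/[CO2(aq)]:  pH = pK1 + log₁₀([HCO3-]/[CO2(aq)])
log₁₀(51.3) = +1.710
pH = 5.89 + (+1.710) = 7.60

pH = 7.60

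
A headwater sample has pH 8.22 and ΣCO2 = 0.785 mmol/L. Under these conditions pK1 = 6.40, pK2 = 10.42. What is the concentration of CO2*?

[CO2*] = 11.6 μmol/L

α₀ = 1 / (1 + K1/[H⁺] + K1K2/[H⁺]²) = 1 / (1 + 10^+1.82 + 10^-0.38)
   = 1 / (1 + 66.069 + 0.41687) = 1/67.486 = 0.01482
[CO2*] = α₀ × DIC = 0.01482 × 0.785 = 0.0116 mmol/L = 11.6 μmol/L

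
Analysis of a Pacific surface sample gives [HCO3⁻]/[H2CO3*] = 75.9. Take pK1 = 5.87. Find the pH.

From K1 = [H⁺][HCO3⁻]/[H2CO3*]:  pH = pK1 + log₁₀([HCO3⁻]/[H2CO3*])
log₁₀(75.9) = +1.880
pH = 5.87 + (+1.880) = 7.75

pH = 7.75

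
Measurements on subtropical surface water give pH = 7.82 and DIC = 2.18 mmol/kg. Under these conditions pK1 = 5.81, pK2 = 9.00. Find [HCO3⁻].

α₁ = 1 / (1 + [H⁺]/K1 + K2/[H⁺]) = 1 / (1 + 10^-2.01 + 10^-1.18)
   = 1 / (1 + 0.0097724 + 0.066069) = 1/1.0758 = 0.9295
[HCO3⁻] = α₁ × DIC = 0.9295 × 2.18 = 2.03 mmol/kg

[HCO3⁻] = 2.03 mmol/kg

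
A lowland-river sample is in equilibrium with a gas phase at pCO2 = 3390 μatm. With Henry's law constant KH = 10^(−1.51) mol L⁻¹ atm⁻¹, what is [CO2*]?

[CO2*] = 105 μmol/L

KH = 10^(−1.51) = 3.090×10^-2 mol L⁻¹ atm⁻¹
[CO2*] = KH · pCO2 = 3.090×10^-2 × 3390×10^-6 atm = 1.05×10^-4 mol/L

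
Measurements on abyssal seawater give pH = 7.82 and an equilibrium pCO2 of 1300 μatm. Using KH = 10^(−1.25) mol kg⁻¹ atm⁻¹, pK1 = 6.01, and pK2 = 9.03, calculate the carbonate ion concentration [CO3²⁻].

[CO3²⁻] = 0.291 mmol/kg

[CO2*] = KH · pCO2 = 10^(−1.25) × 1300×10^-6 = 7.310×10^-5 mol/kg
α₀ = 1/(1 + K1/[H⁺] + K1K2/[H⁺]²) = 1/(1 + 10^+1.81 + 10^+0.60) = 0.01438
DIC = [CO2*]/α₀ = 7.310×10^-5 / 0.01438 = 5.084 mmol/kg
[CO3²⁻] = α₂·DIC; α₂ = 0.05724, so [CO3²⁻] = 0.05724 × 5.084 = 0.291 mmol/kg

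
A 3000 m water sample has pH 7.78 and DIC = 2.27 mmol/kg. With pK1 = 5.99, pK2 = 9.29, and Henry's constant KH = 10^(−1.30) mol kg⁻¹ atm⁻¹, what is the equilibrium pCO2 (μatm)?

pCO2 = 702 μatm

α₀ = 1 / (1 + K1/[H⁺] + K1K2/[H⁺]²) = 1 / (1 + 10^+1.79 + 10^+0.28)
   = 1 / (1 + 61.660 + 1.9055) = 1/64.565 = 0.01549
[CO2*] = α₀ × DIC = 0.01549 × 2.27 = 0.03516 mmol/kg
pCO2 = [CO2*]/KH = 3.516×10^-5 / 5.012×10^-2 = 702 μatm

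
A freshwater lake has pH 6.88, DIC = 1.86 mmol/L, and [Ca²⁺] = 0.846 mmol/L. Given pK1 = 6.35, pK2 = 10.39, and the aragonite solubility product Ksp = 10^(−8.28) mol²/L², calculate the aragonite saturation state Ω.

Ω = 0.0715

α₂ = 1 / (1 + [H⁺]/K2 + [H⁺]²/(K1K2)) = 1 / (1 + 10^+3.51 + 10^+2.98)
   = 1 / (1 + 3235.9 + 954.99) = 1/4191.9 = 0.0002386
[CO3²⁻] = α₂ × DIC = 0.0002386 × 1.86 = 0.0004437 mmol/L = 0.4437 μmol/L
Ksp = 10^(−8.28) = 5.248×10^-9
Ω = [Ca²⁺][CO3²⁻]/Ksp = (0.846×10^-3)(4.437×10^-7) / 5.248×10^-9 = 0.0715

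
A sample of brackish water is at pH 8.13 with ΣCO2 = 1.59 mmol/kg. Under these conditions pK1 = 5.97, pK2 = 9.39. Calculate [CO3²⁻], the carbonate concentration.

[CO3²⁻] = 0.0823 mmol/kg

α₂ = 1 / (1 + [H⁺]/K2 + [H⁺]²/(K1K2)) = 1 / (1 + 10^+1.26 + 10^-0.90)
   = 1 / (1 + 18.197 + 0.12589) = 1/19.323 = 0.05175
[CO3²⁻] = α₂ × DIC = 0.05175 × 1.59 = 0.0823 mmol/kg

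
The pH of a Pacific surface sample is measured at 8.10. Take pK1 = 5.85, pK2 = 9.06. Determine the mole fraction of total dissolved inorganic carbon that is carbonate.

α₂ = 0.0983

α₂ = 1 / (1 + [H⁺]/K2 + [H⁺]²/(K1K2)) = 1 / (1 + 10^+0.96 + 10^-1.29)
   = 1 / (1 + 9.1201 + 0.051286) = 1/10.171 = 0.09831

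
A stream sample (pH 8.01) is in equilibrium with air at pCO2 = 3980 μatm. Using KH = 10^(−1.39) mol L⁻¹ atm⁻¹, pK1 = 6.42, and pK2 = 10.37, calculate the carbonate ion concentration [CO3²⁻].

[CO2*] = KH · pCO2 = 10^(−1.39) × 3980×10^-6 = 1.621×10^-4 mol/L
α₀ = 1/(1 + K1/[H⁺] + K1K2/[H⁺]²) = 1/(1 + 10^+1.59 + 10^-0.77) = 0.02495
DIC = [CO2*]/α₀ = 1.621×10^-4 / 0.02495 = 6.498 mmol/L
[CO3²⁻] = α₂·DIC; α₂ = 0.004238, so [CO3²⁻] = 0.004238 × 6.498 = 0.0275 mmol/L

[CO3²⁻] = 0.0275 mmol/L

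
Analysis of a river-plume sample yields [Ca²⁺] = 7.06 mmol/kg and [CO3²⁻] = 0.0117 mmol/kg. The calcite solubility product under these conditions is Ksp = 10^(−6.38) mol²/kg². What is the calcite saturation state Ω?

Ω = 0.198

Ksp = 10^(−6.38) = 4.169×10^-7
Ω = [Ca²⁺][CO3²⁻]/Ksp = (7.06×10^-3)(0.0117×10^-3) / 4.169×10^-7 = 0.198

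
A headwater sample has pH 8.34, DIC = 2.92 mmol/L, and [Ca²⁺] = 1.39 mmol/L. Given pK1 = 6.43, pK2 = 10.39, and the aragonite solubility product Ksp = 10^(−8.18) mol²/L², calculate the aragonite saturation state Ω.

Ω = 5.36

α₂ = 1 / (1 + [H⁺]/K2 + [H⁺]²/(K1K2)) = 1 / (1 + 10^+2.05 + 10^+0.14)
   = 1 / (1 + 112.20 + 1.3804) = 1/114.58 = 0.008727
[CO3²⁻] = α₂ × DIC = 0.008727 × 2.92 = 0.02548 mmol/L
Ksp = 10^(−8.18) = 6.607×10^-9
Ω = [Ca²⁺][CO3²⁻]/Ksp = (1.39×10^-3)(2.548×10^-5) / 6.607×10^-9 = 5.36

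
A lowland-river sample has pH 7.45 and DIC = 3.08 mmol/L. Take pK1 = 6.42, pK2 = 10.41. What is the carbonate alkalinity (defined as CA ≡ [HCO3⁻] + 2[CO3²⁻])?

CA = 2.82 mmol/L

CA = [HCO3⁻] + 2[CO3²⁻] = (α₁ + 2α₂)·DIC
At pH 7.45: [H⁺]/K1 = 10^-1.03 = 0.093325, K2/[H⁺] = 10^-2.96 = 0.0010965
α₁ = 1/(1 + 0.093325 + 0.0010965) = 1/1.0944 = 0.9137; α₂ = α₁·K2/[H⁺] = 0.001002
α₁ + 2α₂ = 0.9157
CA = 0.9157 × 3.08 = 2.82 mmol/L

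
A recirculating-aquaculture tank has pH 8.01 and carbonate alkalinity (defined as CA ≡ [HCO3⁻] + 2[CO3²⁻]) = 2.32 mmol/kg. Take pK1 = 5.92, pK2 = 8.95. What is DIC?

CA = [HCO3⁻] + 2[CO3²⁻] = (α₁ + 2α₂)·DIC
At pH 8.01: [H⁺]/K1 = 10^-2.09 = 0.0081283, K2/[H⁺] = 10^-0.94 = 0.11482
α₁ = 1/(1 + 0.0081283 + 0.11482) = 1/1.1229 = 0.8905; α₂ = α₁·K2/[H⁺] = 0.1022
α₁ + 2α₂ = 1.0950
DIC = CA / (α₁ + 2α₂) = 2.32 / 1.0950 = 2.12 mmol/kg

DIC = 2.12 mmol/kg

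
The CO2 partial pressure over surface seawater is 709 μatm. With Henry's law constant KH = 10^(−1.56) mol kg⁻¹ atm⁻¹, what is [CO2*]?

KH = 10^(−1.56) = 2.754×10^-2 mol kg⁻¹ atm⁻¹
[CO2*] = KH · pCO2 = 2.754×10^-2 × 709×10^-6 atm = 1.95×10^-5 mol/kg

[CO2*] = 19.5 μmol/kg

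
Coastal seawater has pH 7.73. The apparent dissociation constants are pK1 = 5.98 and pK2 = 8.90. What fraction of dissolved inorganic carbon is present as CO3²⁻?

α₂ = 0.0623

α₂ = 1 / (1 + [H⁺]/K2 + [H⁺]²/(K1K2)) = 1 / (1 + 10^+1.17 + 10^-0.58)
   = 1 / (1 + 14.791 + 0.26303) = 1/16.054 = 0.06229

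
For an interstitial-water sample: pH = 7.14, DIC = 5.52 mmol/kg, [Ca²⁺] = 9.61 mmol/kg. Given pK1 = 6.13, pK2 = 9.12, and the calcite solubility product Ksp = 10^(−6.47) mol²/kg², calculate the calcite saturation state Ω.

Ω = 1.48

α₂ = 1 / (1 + [H⁺]/K2 + [H⁺]²/(K1K2)) = 1 / (1 + 10^+1.98 + 10^+0.97)
   = 1 / (1 + 95.499 + 9.3325) = 1/105.83 = 0.009449
[CO3²⁻] = α₂ × DIC = 0.009449 × 5.52 = 0.05216 mmol/kg
Ksp = 10^(−6.47) = 3.388×10^-7
Ω = [Ca²⁺][CO3²⁻]/Ksp = (9.61×10^-3)(5.216×10^-5) / 3.388×10^-7 = 1.48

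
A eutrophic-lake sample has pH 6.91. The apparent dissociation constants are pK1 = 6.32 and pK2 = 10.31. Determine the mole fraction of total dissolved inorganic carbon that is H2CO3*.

α₀ = 1 / (1 + K1/[H⁺] + K1K2/[H⁺]²) = 1 / (1 + 10^+0.59 + 10^-2.81)
   = 1 / (1 + 3.8905 + 0.0015488) = 1/4.8920 = 0.2044

α₀ = 0.204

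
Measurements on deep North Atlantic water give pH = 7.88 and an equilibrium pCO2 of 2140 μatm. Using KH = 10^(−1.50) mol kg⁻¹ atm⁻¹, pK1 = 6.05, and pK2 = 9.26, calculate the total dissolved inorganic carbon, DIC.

[CO2*] = KH · pCO2 = 10^(−1.50) × 2140×10^-6 = 6.767×10^-5 mol/kg
α₀ = 1/(1 + K1/[H⁺] + K1K2/[H⁺]²) = 1/(1 + 10^+1.83 + 10^+0.45) = 0.01400
DIC = [CO2*]/α₀ = 6.767×10^-5 / 0.01400 = 4.83 mmol/kg

DIC = 4.83 mmol/kg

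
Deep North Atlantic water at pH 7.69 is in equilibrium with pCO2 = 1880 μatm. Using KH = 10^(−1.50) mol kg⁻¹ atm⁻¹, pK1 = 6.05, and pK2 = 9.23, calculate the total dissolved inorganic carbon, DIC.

DIC = 2.73 mmol/kg

[CO2*] = KH · pCO2 = 10^(−1.50) × 1880×10^-6 = 5.945×10^-5 mol/kg
α₀ = 1/(1 + K1/[H⁺] + K1K2/[H⁺]²) = 1/(1 + 10^+1.64 + 10^+0.10) = 0.02178
DIC = [CO2*]/α₀ = 5.945×10^-5 / 0.02178 = 2.73 mmol/kg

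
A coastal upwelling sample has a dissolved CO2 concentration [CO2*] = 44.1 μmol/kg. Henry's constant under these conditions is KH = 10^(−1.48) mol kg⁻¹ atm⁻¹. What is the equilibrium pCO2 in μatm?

pCO2 = 1330 μatm

KH = 10^(−1.48) = 3.311×10^-2 mol kg⁻¹ atm⁻¹
pCO2 = [CO2*]/KH = 44.1×10^-6 / 3.311×10^-2 = 1.33×10^-3 atm = 1330 μatm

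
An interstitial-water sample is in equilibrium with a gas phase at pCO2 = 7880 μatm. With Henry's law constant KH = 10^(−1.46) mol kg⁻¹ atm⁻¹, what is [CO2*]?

KH = 10^(−1.46) = 3.467×10^-2 mol kg⁻¹ atm⁻¹
[CO2*] = KH · pCO2 = 3.467×10^-2 × 7880×10^-6 atm = 2.73×10^-4 mol/kg

[CO2*] = 273 μmol/kg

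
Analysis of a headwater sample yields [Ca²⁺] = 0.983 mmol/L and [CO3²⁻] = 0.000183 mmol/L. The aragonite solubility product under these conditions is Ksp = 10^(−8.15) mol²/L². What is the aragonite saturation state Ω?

Ksp = 10^(−8.15) = 7.079×10^-9
Ω = [Ca²⁺][CO3²⁻]/Ksp = (0.983×10^-3)(0.000183×10^-3) / 7.079×10^-9 = 0.0254

Ω = 0.0254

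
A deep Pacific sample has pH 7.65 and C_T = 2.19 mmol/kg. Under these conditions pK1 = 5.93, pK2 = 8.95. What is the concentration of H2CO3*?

α₀ = 1 / (1 + K1/[H⁺] + K1K2/[H⁺]²) = 1 / (1 + 10^+1.72 + 10^+0.42)
   = 1 / (1 + 52.481 + 2.6303) = 1/56.111 = 0.01782
[CO2*] = α₀ × DIC = 0.01782 × 2.19 = 0.0390 mmol/kg

[CO2*] = 0.0390 mmol/kg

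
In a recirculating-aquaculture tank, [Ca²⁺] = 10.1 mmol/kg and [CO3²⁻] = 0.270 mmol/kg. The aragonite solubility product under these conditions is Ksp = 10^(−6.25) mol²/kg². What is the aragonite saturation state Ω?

Ω = 4.85

Ksp = 10^(−6.25) = 5.623×10^-7
Ω = [Ca²⁺][CO3²⁻]/Ksp = (10.1×10^-3)(0.270×10^-3) / 5.623×10^-7 = 4.85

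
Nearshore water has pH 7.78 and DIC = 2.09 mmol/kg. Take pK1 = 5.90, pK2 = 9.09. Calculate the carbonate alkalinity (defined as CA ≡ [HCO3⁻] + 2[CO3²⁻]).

CA = 2.16 mmol/kg

CA = [HCO3⁻] + 2[CO3²⁻] = (α₁ + 2α₂)·DIC
At pH 7.78: [H⁺]/K1 = 10^-1.88 = 0.013183, K2/[H⁺] = 10^-1.31 = 0.048978
α₁ = 1/(1 + 0.013183 + 0.048978) = 1/1.0622 = 0.9415; α₂ = α₁·K2/[H⁺] = 0.04611
α₁ + 2α₂ = 1.0337
CA = 1.0337 × 2.09 = 2.16 mmol/kg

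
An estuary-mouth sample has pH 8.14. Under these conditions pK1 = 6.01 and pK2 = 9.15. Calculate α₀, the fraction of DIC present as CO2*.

α₀ = 1 / (1 + K1/[H⁺] + K1K2/[H⁺]²) = 1 / (1 + 10^+2.13 + 10^+1.12)
   = 1 / (1 + 134.90 + 13.183) = 1/149.08 = 0.006708

α₀ = 0.00671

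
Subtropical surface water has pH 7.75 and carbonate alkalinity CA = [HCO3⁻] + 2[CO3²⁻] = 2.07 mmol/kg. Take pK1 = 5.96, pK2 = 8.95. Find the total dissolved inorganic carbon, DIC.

DIC = 1.98 mmol/kg

CA = [HCO3⁻] + 2[CO3²⁻] = (α₁ + 2α₂)·DIC
At pH 7.75: [H⁺]/K1 = 10^-1.79 = 0.016218, K2/[H⁺] = 10^-1.20 = 0.063096
α₁ = 1/(1 + 0.016218 + 0.063096) = 1/1.0793 = 0.9265; α₂ = α₁·K2/[H⁺] = 0.05846
α₁ + 2α₂ = 1.0434
DIC = CA / (α₁ + 2α₂) = 2.07 / 1.0434 = 1.98 mmol/kg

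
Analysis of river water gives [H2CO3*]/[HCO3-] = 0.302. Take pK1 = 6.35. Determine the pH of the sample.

From K1 = [H⁺][HCO3-]/[H2CO3*]:  pH = pK1 − log₁₀([H2CO3*]/[HCO3-])
log₁₀(0.302) = -0.520
pH = 6.35 − (-0.520) = 6.87

pH = 6.87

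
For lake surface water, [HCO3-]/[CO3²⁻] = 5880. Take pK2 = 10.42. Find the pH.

From K2 = [H⁺][CO3²⁻]/[HCO3-]:  pH = pK2 − log₁₀([HCO3-]/[CO3²⁻])
log₁₀(5880) = +3.769
pH = 10.42 − (+3.769) = 6.65

pH = 6.65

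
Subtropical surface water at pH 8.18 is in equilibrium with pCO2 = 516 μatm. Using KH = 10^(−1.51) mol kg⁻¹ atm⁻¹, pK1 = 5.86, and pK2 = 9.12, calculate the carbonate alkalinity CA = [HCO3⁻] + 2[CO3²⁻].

CA = 4.10 mmol/kg

[CO2*] = KH · pCO2 = 10^(−1.51) × 516×10^-6 = 1.595×10^-5 mol/kg
α₀ = 1/(1 + K1/[H⁺] + K1K2/[H⁺]²) = 1/(1 + 10^+2.32 + 10^+1.38) = 0.004275
DIC = [CO2*]/α₀ = 1.595×10^-5 / 0.004275 = 3.730 mmol/kg
CA = (α₁ + 2α₂)·DIC = (0.8932 + 2×0.1026) × 3.730 = 4.10 mmol/kg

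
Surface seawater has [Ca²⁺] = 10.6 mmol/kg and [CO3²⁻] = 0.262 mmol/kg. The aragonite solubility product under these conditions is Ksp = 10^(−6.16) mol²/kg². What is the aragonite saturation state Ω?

Ksp = 10^(−6.16) = 6.918×10^-7
Ω = [Ca²⁺][CO3²⁻]/Ksp = (10.6×10^-3)(0.262×10^-3) / 6.918×10^-7 = 4.01

Ω = 4.01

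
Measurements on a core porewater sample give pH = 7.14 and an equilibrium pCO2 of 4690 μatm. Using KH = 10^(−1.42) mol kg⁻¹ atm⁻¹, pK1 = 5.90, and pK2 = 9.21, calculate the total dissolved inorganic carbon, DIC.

DIC = 3.30 mmol/kg

[CO2*] = KH · pCO2 = 10^(−1.42) × 4690×10^-6 = 1.783×10^-4 mol/kg
α₀ = 1/(1 + K1/[H⁺] + K1K2/[H⁺]²) = 1/(1 + 10^+1.24 + 10^-0.83) = 0.05398
DIC = [CO2*]/α₀ = 1.783×10^-4 / 0.05398 = 3.30 mmol/kg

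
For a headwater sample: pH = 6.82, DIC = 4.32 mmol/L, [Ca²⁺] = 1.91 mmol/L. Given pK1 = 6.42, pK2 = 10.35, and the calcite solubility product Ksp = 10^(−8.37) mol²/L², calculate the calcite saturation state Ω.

Ω = 0.408

α₂ = 1 / (1 + [H⁺]/K2 + [H⁺]²/(K1K2)) = 1 / (1 + 10^+3.53 + 10^+3.13)
   = 1 / (1 + 3388.4 + 1349.0) = 1/4738.4 = 0.0002110
[CO3²⁻] = α₂ × DIC = 0.0002110 × 4.32 = 0.0009117 mmol/L = 0.9117 μmol/L
Ksp = 10^(−8.37) = 4.266×10^-9
Ω = [Ca²⁺][CO3²⁻]/Ksp = (1.91×10^-3)(9.117×10^-7) / 4.266×10^-9 = 0.408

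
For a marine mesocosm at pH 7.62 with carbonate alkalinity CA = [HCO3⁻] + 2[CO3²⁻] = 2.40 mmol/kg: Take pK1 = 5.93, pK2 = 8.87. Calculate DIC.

DIC = 2.32 mmol/kg

CA = [HCO3⁻] + 2[CO3²⁻] = (α₁ + 2α₂)·DIC
At pH 7.62: [H⁺]/K1 = 10^-1.69 = 0.020417, K2/[H⁺] = 10^-1.25 = 0.056234
α₁ = 1/(1 + 0.020417 + 0.056234) = 1/1.0767 = 0.9288; α₂ = α₁·K2/[H⁺] = 0.05223
α₁ + 2α₂ = 1.0333
DIC = CA / (α₁ + 2α₂) = 2.40 / 1.0333 = 2.32 mmol/kg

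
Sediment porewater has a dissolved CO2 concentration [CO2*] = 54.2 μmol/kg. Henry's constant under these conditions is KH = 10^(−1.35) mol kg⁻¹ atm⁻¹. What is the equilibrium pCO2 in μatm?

KH = 10^(−1.35) = 4.467×10^-2 mol kg⁻¹ atm⁻¹
pCO2 = [CO2*]/KH = 54.2×10^-6 / 4.467×10^-2 = 1.21×10^-3 atm = 1210 μatm

pCO2 = 1210 μatm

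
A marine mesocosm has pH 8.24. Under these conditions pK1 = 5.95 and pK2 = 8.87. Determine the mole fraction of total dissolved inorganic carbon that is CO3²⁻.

α₂ = 1 / (1 + [H⁺]/K2 + [H⁺]²/(K1K2)) = 1 / (1 + 10^+0.63 + 10^-1.66)
   = 1 / (1 + 4.2658 + 0.021878) = 1/5.2877 = 0.1891

α₂ = 0.189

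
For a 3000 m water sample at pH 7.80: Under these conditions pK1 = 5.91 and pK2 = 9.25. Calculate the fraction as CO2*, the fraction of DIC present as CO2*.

α₀ = 0.0123

α₀ = 1 / (1 + K1/[H⁺] + K1K2/[H⁺]²) = 1 / (1 + 10^+1.89 + 10^+0.44)
   = 1 / (1 + 77.625 + 2.7542) = 1/81.379 = 0.01229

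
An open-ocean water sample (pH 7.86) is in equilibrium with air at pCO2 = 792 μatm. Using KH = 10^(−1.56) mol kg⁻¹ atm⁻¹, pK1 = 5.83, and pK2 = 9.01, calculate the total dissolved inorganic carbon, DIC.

DIC = 2.52 mmol/kg

[CO2*] = KH · pCO2 = 10^(−1.56) × 792×10^-6 = 2.181×10^-5 mol/kg
α₀ = 1/(1 + K1/[H⁺] + K1K2/[H⁺]²) = 1/(1 + 10^+2.03 + 10^+0.88) = 0.008640
DIC = [CO2*]/α₀ = 2.181×10^-5 / 0.008640 = 2.52 mmol/kg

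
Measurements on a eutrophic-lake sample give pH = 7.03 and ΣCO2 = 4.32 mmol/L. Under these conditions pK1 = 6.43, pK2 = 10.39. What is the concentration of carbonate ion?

α₂ = 1 / (1 + [H⁺]/K2 + [H⁺]²/(K1K2)) = 1 / (1 + 10^+3.36 + 10^+2.76)
   = 1 / (1 + 2290.9 + 575.44) = 1/2867.3 = 0.0003488
[CO3²⁻] = α₂ × DIC = 0.0003488 × 4.32 = 0.00151 mmol/L = 1.51 μmol/L

[CO3²⁻] = 1.51 μmol/L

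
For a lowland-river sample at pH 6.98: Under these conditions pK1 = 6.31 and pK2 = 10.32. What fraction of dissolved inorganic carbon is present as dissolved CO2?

α₀ = 1 / (1 + K1/[H⁺] + K1K2/[H⁺]²) = 1 / (1 + 10^+0.67 + 10^-2.67)
   = 1 / (1 + 4.6774 + 0.0021380) = 1/5.6795 = 0.1761

α₀ = 0.176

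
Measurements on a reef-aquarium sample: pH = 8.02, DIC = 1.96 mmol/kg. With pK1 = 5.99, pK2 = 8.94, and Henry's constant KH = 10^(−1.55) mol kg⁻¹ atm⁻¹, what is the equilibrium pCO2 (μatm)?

pCO2 = 575 μatm

α₀ = 1 / (1 + K1/[H⁺] + K1K2/[H⁺]²) = 1 / (1 + 10^+2.03 + 10^+1.11)
   = 1 / (1 + 107.15 + 12.882) = 1/121.03 = 0.008262
[CO2*] = α₀ × DIC = 0.008262 × 1.96 = 0.01619 mmol/kg = 16.19 μmol/kg
pCO2 = [CO2*]/KH = 1.619×10^-5 / 2.818×10^-2 = 575 μatm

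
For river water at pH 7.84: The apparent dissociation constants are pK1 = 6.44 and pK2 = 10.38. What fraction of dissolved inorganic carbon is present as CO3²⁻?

α₂ = 0.00277

α₂ = 1 / (1 + [H⁺]/K2 + [H⁺]²/(K1K2)) = 1 / (1 + 10^+2.54 + 10^+1.14)
   = 1 / (1 + 346.74 + 13.804) = 1/361.54 = 0.002766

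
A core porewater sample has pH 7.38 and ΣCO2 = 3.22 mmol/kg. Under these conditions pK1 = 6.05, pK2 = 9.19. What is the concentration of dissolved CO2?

[CO2*] = 0.142 mmol/kg

α₀ = 1 / (1 + K1/[H⁺] + K1K2/[H⁺]²) = 1 / (1 + 10^+1.33 + 10^-0.48)
   = 1 / (1 + 21.380 + 0.33113) = 1/22.711 = 0.04403
[CO2*] = α₀ × DIC = 0.04403 × 3.22 = 0.142 mmol/kg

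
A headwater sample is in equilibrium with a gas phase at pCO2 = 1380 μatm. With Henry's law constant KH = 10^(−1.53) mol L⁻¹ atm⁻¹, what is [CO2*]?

[CO2*] = 40.7 μmol/L

KH = 10^(−1.53) = 2.951×10^-2 mol L⁻¹ atm⁻¹
[CO2*] = KH · pCO2 = 2.951×10^-2 × 1380×10^-6 atm = 4.07×10^-5 mol/L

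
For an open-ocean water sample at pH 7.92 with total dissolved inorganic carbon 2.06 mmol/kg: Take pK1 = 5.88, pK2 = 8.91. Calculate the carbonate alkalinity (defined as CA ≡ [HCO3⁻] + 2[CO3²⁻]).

CA = 2.23 mmol/kg

CA = [HCO3⁻] + 2[CO3²⁻] = (α₁ + 2α₂)·DIC
At pH 7.92: [H⁺]/K1 = 10^-2.04 = 0.0091201, K2/[H⁺] = 10^-0.99 = 0.10233
α₁ = 1/(1 + 0.0091201 + 0.10233) = 1/1.1114 = 0.8997; α₂ = α₁·K2/[H⁺] = 0.09207
α₁ + 2α₂ = 1.0839
CA = 1.0839 × 2.06 = 2.23 mmol/kg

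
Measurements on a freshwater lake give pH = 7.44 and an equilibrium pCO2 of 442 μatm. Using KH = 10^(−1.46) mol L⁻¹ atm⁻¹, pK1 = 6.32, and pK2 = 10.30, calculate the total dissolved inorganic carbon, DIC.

[CO2*] = KH · pCO2 = 10^(−1.46) × 442×10^-6 = 1.533×10^-5 mol/L
α₀ = 1/(1 + K1/[H⁺] + K1K2/[H⁺]²) = 1/(1 + 10^+1.12 + 10^-1.74) = 0.07042
DIC = [CO2*]/α₀ = 1.533×10^-5 / 0.07042 = 0.218 mmol/L

DIC = 0.218 mmol/L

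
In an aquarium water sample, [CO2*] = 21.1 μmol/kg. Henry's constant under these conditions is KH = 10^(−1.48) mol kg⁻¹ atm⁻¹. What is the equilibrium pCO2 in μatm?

KH = 10^(−1.48) = 3.311×10^-2 mol kg⁻¹ atm⁻¹
pCO2 = [CO2*]/KH = 21.1×10^-6 / 3.311×10^-2 = 6.37×10^-4 atm = 637 μatm

pCO2 = 637 μatm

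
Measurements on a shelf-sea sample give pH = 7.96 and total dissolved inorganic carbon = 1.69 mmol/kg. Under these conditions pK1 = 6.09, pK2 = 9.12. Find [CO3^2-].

α₂ = 1 / (1 + [H⁺]/K2 + [H⁺]²/(K1K2)) = 1 / (1 + 10^+1.16 + 10^-0.71)
   = 1 / (1 + 14.454 + 0.19498) = 1/15.649 = 0.06390
[CO3²⁻] = α₂ × DIC = 0.06390 × 1.69 = 0.108 mmol/kg

[CO3²⁻] = 0.108 mmol/kg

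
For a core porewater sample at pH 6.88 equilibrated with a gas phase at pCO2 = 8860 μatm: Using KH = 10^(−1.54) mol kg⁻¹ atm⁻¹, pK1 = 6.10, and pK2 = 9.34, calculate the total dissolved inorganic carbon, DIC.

DIC = 1.80 mmol/kg

[CO2*] = KH · pCO2 = 10^(−1.54) × 8860×10^-6 = 2.555×10^-4 mol/kg
α₀ = 1/(1 + K1/[H⁺] + K1K2/[H⁺]²) = 1/(1 + 10^+0.78 + 10^-1.68) = 0.1419
DIC = [CO2*]/α₀ = 2.555×10^-4 / 0.1419 = 1.80 mmol/kg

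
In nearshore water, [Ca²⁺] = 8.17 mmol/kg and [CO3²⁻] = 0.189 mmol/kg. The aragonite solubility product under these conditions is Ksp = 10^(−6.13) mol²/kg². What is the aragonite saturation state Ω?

Ksp = 10^(−6.13) = 7.413×10^-7
Ω = [Ca²⁺][CO3²⁻]/Ksp = (8.17×10^-3)(0.189×10^-3) / 7.413×10^-7 = 2.08

Ω = 2.08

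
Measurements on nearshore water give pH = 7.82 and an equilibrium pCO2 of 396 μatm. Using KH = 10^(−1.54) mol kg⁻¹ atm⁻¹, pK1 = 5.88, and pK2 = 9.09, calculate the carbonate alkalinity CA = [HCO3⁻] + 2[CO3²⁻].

CA = 1.10 mmol/kg

[CO2*] = KH · pCO2 = 10^(−1.54) × 396×10^-6 = 1.142×10^-5 mol/kg
α₀ = 1/(1 + K1/[H⁺] + K1K2/[H⁺]²) = 1/(1 + 10^+1.94 + 10^+0.67) = 0.01078
DIC = [CO2*]/α₀ = 1.142×10^-5 / 0.01078 = 1.060 mmol/kg
CA = (α₁ + 2α₂)·DIC = (0.9388 + 2×0.05042) × 1.060 = 1.10 mmol/kg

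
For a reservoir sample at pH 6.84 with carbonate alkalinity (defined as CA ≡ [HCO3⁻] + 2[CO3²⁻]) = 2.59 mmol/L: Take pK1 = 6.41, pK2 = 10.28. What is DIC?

DIC = 3.55 mmol/L

CA = [HCO3⁻] + 2[CO3²⁻] = (α₁ + 2α₂)·DIC
At pH 6.84: [H⁺]/K1 = 10^-0.43 = 0.37154, K2/[H⁺] = 10^-3.44 = 0.00036308
α₁ = 1/(1 + 0.37154 + 0.00036308) = 1/1.3719 = 0.7289; α₂ = α₁·K2/[H⁺] = 0.0002647
α₁ + 2α₂ = 0.7294
DIC = CA / (α₁ + 2α₂) = 2.59 / 0.7294 = 3.55 mmol/L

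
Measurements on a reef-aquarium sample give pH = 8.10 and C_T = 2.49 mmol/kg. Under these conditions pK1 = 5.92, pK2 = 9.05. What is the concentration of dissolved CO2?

[CO2*] = 14.7 μmol/kg

α₀ = 1 / (1 + K1/[H⁺] + K1K2/[H⁺]²) = 1 / (1 + 10^+2.18 + 10^+1.23)
   = 1 / (1 + 151.36 + 16.982) = 1/169.34 = 0.005905
[CO2*] = α₀ × DIC = 0.005905 × 2.49 = 0.0147 mmol/kg = 14.7 μmol/kg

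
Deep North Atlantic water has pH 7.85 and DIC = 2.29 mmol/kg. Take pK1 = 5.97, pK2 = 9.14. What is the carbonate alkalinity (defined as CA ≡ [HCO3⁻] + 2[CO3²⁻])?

CA = 2.37 mmol/kg

CA = [HCO3⁻] + 2[CO3²⁻] = (α₁ + 2α₂)·DIC
At pH 7.85: [H⁺]/K1 = 10^-1.88 = 0.013183, K2/[H⁺] = 10^-1.29 = 0.051286
α₁ = 1/(1 + 0.013183 + 0.051286) = 1/1.0645 = 0.9394; α₂ = α₁·K2/[H⁺] = 0.04818
α₁ + 2α₂ = 1.0358
CA = 1.0358 × 2.29 = 2.37 mmol/kg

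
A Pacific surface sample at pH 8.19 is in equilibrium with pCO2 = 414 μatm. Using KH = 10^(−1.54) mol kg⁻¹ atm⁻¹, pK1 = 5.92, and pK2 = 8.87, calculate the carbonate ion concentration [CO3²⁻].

[CO3²⁻] = 0.465 mmol/kg

[CO2*] = KH · pCO2 = 10^(−1.54) × 414×10^-6 = 1.194×10^-5 mol/kg
α₀ = 1/(1 + K1/[H⁺] + K1K2/[H⁺]²) = 1/(1 + 10^+2.27 + 10^+1.59) = 0.004423
DIC = [CO2*]/α₀ = 1.194×10^-5 / 0.004423 = 2.700 mmol/kg
[CO3²⁻] = α₂·DIC; α₂ = 0.1721, so [CO3²⁻] = 0.1721 × 2.700 = 0.465 mmol/kg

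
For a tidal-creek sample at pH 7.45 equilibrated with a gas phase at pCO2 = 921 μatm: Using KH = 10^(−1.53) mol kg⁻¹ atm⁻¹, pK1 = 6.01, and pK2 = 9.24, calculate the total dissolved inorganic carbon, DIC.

[CO2*] = KH · pCO2 = 10^(−1.53) × 921×10^-6 = 2.718×10^-5 mol/kg
α₀ = 1/(1 + K1/[H⁺] + K1K2/[H⁺]²) = 1/(1 + 10^+1.44 + 10^-0.35) = 0.03450
DIC = [CO2*]/α₀ = 2.718×10^-5 / 0.03450 = 0.788 mmol/kg

DIC = 0.788 mmol/kg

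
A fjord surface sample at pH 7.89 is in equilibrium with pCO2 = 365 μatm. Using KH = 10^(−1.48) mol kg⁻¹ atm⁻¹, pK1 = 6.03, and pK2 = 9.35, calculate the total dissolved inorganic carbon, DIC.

DIC = 0.918 mmol/kg

[CO2*] = KH · pCO2 = 10^(−1.48) × 365×10^-6 = 1.209×10^-5 mol/kg
α₀ = 1/(1 + K1/[H⁺] + K1K2/[H⁺]²) = 1/(1 + 10^+1.86 + 10^+0.40) = 0.01317
DIC = [CO2*]/α₀ = 1.209×10^-5 / 0.01317 = 0.918 mmol/kg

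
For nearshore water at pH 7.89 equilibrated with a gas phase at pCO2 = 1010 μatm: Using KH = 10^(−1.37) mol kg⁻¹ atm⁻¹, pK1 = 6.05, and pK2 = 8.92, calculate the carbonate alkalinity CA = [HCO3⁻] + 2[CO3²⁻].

CA = 3.54 mmol/kg

[CO2*] = KH · pCO2 = 10^(−1.37) × 1010×10^-6 = 4.308×10^-5 mol/kg
α₀ = 1/(1 + K1/[H⁺] + K1K2/[H⁺]²) = 1/(1 + 10^+1.84 + 10^+0.81) = 0.01305
DIC = [CO2*]/α₀ = 4.308×10^-5 / 0.01305 = 3.302 mmol/kg
CA = (α₁ + 2α₂)·DIC = (0.9027 + 2×0.08425) × 3.302 = 3.54 mmol/kg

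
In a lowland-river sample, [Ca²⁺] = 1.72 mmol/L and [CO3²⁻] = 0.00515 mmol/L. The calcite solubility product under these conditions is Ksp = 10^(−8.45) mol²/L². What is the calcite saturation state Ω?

Ω = 2.50

Ksp = 10^(−8.45) = 3.548×10^-9
Ω = [Ca²⁺][CO3²⁻]/Ksp = (1.72×10^-3)(0.00515×10^-3) / 3.548×10^-9 = 2.50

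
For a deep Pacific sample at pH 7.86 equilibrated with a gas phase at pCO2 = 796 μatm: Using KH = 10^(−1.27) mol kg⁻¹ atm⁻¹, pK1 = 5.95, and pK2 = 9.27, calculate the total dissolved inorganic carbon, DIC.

DIC = 3.65 mmol/kg

[CO2*] = KH · pCO2 = 10^(−1.27) × 796×10^-6 = 4.275×10^-5 mol/kg
α₀ = 1/(1 + K1/[H⁺] + K1K2/[H⁺]²) = 1/(1 + 10^+1.91 + 10^+0.50) = 0.01170
DIC = [CO2*]/α₀ = 4.275×10^-5 / 0.01170 = 3.65 mmol/kg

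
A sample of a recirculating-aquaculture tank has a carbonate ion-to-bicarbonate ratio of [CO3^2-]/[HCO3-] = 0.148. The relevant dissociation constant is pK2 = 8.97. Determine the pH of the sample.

pH = 8.14

From K2 = [H⁺][CO3^2-]/[HCO3-]:  pH = pK2 + log₁₀([CO3^2-]/[HCO3-])
log₁₀(0.148) = -0.830
pH = 8.97 + (-0.830) = 8.14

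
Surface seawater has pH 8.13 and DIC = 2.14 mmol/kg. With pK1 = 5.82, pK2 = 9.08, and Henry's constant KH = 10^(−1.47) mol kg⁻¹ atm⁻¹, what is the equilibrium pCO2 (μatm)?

pCO2 = 277 μatm

α₀ = 1 / (1 + K1/[H⁺] + K1K2/[H⁺]²) = 1 / (1 + 10^+2.31 + 10^+1.36)
   = 1 / (1 + 204.17 + 22.909) = 1/228.08 = 0.004384
[CO2*] = α₀ × DIC = 0.004384 × 2.14 = 0.009383 mmol/kg = 9.383 μmol/kg
pCO2 = [CO2*]/KH = 9.383×10^-6 / 3.388×10^-2 = 277 μatm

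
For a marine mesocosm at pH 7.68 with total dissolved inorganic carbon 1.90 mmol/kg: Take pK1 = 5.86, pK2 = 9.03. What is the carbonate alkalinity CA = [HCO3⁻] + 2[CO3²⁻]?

CA = 1.95 mmol/kg

CA = [HCO3⁻] + 2[CO3²⁻] = (α₁ + 2α₂)·DIC
At pH 7.68: [H⁺]/K1 = 10^-1.82 = 0.015136, K2/[H⁺] = 10^-1.35 = 0.044668
α₁ = 1/(1 + 0.015136 + 0.044668) = 1/1.0598 = 0.9436; α₂ = α₁·K2/[H⁺] = 0.04215
α₁ + 2α₂ = 1.0279
CA = 1.0279 × 1.90 = 1.95 mmol/kg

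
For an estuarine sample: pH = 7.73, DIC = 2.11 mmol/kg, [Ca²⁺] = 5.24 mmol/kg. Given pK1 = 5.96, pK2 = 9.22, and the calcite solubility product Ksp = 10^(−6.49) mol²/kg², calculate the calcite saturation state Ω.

Ω = 1.05

α₂ = 1 / (1 + [H⁺]/K2 + [H⁺]²/(K1K2)) = 1 / (1 + 10^+1.49 + 10^-0.28)
   = 1 / (1 + 30.903 + 0.52481) = 1/32.428 = 0.03084
[CO3²⁻] = α₂ × DIC = 0.03084 × 2.11 = 0.06507 mmol/kg
Ksp = 10^(−6.49) = 3.236×10^-7
Ω = [Ca²⁺][CO3²⁻]/Ksp = (5.24×10^-3)(6.507×10^-5) / 3.236×10^-7 = 1.05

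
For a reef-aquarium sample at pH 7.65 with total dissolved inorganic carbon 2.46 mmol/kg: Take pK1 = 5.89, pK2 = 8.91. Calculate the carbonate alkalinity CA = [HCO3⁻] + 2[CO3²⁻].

CA = [HCO3⁻] + 2[CO3²⁻] = (α₁ + 2α₂)·DIC
At pH 7.65: [H⁺]/K1 = 10^-1.76 = 0.017378, K2/[H⁺] = 10^-1.26 = 0.054954
α₁ = 1/(1 + 0.017378 + 0.054954) = 1/1.0723 = 0.9325; α₂ = α₁·K2/[H⁺] = 0.05125
α₁ + 2α₂ = 1.0350
CA = 1.0350 × 2.46 = 2.55 mmol/kg

CA = 2.55 mmol/kg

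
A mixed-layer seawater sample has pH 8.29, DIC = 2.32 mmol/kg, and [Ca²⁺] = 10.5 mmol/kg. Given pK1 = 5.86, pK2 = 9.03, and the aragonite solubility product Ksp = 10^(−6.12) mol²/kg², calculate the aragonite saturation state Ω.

α₂ = 1 / (1 + [H⁺]/K2 + [H⁺]²/(K1K2)) = 1 / (1 + 10^+0.74 + 10^-1.69)
   = 1 / (1 + 5.4954 + 0.020417) = 1/6.5158 = 0.1535
[CO3²⁻] = α₂ × DIC = 0.1535 × 2.32 = 0.3561 mmol/kg
Ksp = 10^(−6.12) = 7.586×10^-7
Ω = [Ca²⁺][CO3²⁻]/Ksp = (10.5×10^-3)(3.561×10^-4) / 7.586×10^-7 = 4.93

Ω = 4.93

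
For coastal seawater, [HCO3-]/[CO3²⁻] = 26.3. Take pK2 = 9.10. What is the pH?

From K2 = [H⁺][CO3²⁻]/[HCO3-]:  pH = pK2 − log₁₀([HCO3-]/[CO3²⁻])
log₁₀(26.3) = +1.420
pH = 9.10 − (+1.420) = 7.68

pH = 7.68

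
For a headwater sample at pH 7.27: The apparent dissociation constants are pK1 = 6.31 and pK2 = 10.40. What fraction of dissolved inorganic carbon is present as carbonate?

α₂ = 0.000668

α₂ = 1 / (1 + [H⁺]/K2 + [H⁺]²/(K1K2)) = 1 / (1 + 10^+3.13 + 10^+2.17)
   = 1 / (1 + 1349.0 + 147.91) = 1/1497.9 = 0.0006676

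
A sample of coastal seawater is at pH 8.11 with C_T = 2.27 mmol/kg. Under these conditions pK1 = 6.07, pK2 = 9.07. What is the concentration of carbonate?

[CO3²⁻] = 0.222 mmol/kg

α₂ = 1 / (1 + [H⁺]/K2 + [H⁺]²/(K1K2)) = 1 / (1 + 10^+0.96 + 10^-1.08)
   = 1 / (1 + 9.1201 + 0.083176) = 1/10.203 = 0.09801
[CO3²⁻] = α₂ × DIC = 0.09801 × 2.27 = 0.222 mmol/kg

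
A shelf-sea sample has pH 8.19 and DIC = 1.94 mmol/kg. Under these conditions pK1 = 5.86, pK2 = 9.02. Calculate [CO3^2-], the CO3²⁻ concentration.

α₂ = 1 / (1 + [H⁺]/K2 + [H⁺]²/(K1K2)) = 1 / (1 + 10^+0.83 + 10^-1.50)
   = 1 / (1 + 6.7608 + 0.031623) = 1/7.7925 = 0.1283
[CO3²⁻] = α₂ × DIC = 0.1283 × 1.94 = 0.249 mmol/kg

[CO3²⁻] = 0.249 mmol/kg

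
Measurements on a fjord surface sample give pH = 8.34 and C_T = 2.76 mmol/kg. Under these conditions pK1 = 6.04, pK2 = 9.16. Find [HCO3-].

[HCO3⁻] = 2.39 mmol/kg

α₁ = 1 / (1 + [H⁺]/K1 + K2/[H⁺]) = 1 / (1 + 10^-2.30 + 10^-0.82)
   = 1 / (1 + 0.0050119 + 0.15136) = 1/1.1564 = 0.8648
[HCO3⁻] = α₁ × DIC = 0.8648 × 2.76 = 2.39 mmol/kg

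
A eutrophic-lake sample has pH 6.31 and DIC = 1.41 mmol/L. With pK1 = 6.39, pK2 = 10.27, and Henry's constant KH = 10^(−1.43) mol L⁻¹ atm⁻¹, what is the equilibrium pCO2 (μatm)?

α₀ = 1 / (1 + K1/[H⁺] + K1K2/[H⁺]²) = 1 / (1 + 10^-0.08 + 10^-4.04)
   = 1 / (1 + 0.83176 + 9.1201×10^-5) = 1/1.8319 = 0.5459
[CO2*] = α₀ × DIC = 0.5459 × 1.41 = 0.7697 mmol/L
pCO2 = [CO2*]/KH = 7.697×10^-4 / 3.715×10^-2 = 2.07×10^4 μatm

pCO2 = 2.07×10^4 μatm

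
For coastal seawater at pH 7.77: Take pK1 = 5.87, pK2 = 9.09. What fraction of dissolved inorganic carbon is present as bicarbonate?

α₁ = 1 / (1 + [H⁺]/K1 + K2/[H⁺]) = 1 / (1 + 10^-1.90 + 10^-1.32)
   = 1 / (1 + 0.012589 + 0.047863) = 1/1.0605 = 0.9430

α₁ = 0.943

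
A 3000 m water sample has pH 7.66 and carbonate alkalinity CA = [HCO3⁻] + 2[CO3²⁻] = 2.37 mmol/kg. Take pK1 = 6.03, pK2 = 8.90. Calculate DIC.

DIC = 2.30 mmol/kg

CA = [HCO3⁻] + 2[CO3²⁻] = (α₁ + 2α₂)·DIC
At pH 7.66: [H⁺]/K1 = 10^-1.63 = 0.023442, K2/[H⁺] = 10^-1.24 = 0.057544
α₁ = 1/(1 + 0.023442 + 0.057544) = 1/1.0810 = 0.9251; α₂ = α₁·K2/[H⁺] = 0.05323
α₁ + 2α₂ = 1.0315
DIC = CA / (α₁ + 2α₂) = 2.37 / 1.0315 = 2.30 mmol/kg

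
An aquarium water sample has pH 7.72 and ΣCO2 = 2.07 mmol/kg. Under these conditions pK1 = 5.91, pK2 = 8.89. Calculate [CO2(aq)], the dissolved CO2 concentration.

α₀ = 1 / (1 + K1/[H⁺] + K1K2/[H⁺]²) = 1 / (1 + 10^+1.81 + 10^+0.64)
   = 1 / (1 + 64.565 + 4.3652) = 1/69.931 = 0.01430
[CO2*] = α₀ × DIC = 0.01430 × 2.07 = 0.0296 mmol/kg

[CO2*] = 0.0296 mmol/kg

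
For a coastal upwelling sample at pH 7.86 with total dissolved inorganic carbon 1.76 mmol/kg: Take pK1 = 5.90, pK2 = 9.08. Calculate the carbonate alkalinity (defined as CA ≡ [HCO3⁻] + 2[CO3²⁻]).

CA = 1.84 mmol/kg

CA = [HCO3⁻] + 2[CO3²⁻] = (α₁ + 2α₂)·DIC
At pH 7.86: [H⁺]/K1 = 10^-1.96 = 0.010965, K2/[H⁺] = 10^-1.22 = 0.060256
α₁ = 1/(1 + 0.010965 + 0.060256) = 1/1.0712 = 0.9335; α₂ = α₁·K2/[H⁺] = 0.05625
α₁ + 2α₂ = 1.0460
CA = 1.0460 × 1.76 = 1.84 mmol/kg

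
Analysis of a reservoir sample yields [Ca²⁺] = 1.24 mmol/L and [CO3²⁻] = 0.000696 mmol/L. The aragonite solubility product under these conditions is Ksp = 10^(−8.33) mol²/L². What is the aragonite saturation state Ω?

Ω = 0.185

Ksp = 10^(−8.33) = 4.677×10^-9
Ω = [Ca²⁺][CO3²⁻]/Ksp = (1.24×10^-3)(0.000696×10^-3) / 4.677×10^-9 = 0.185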